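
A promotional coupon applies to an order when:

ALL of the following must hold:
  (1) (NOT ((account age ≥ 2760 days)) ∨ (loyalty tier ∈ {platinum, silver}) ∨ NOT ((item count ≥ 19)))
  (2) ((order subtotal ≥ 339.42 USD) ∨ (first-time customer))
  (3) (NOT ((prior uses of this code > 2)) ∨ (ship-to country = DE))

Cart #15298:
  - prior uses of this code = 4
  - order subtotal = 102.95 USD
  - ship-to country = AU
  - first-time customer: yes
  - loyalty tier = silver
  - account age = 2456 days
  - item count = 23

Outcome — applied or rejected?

Atomic conditions:
  account age ≥ 2760 days: 2456 ≥ 2760 is false
  loyalty tier ∈ {platinum, silver}: silver is in the set → true
  item count ≥ 19: 23 ≥ 19 is true
  order subtotal ≥ 339.42 USD: 102.95 ≥ 339.42 is false
  first-time customer: yes → true
  prior uses of this code > 2: 4 > 2 is true
  ship-to country = DE: AU == DE is false
Combine:
[1.1] NOT false = true
[1.3] NOT true = false
[1] true OR true OR false = true
[2] false OR true = true
[3.1] NOT true = false
[3] false OR false = false
[root] true AND true AND false = false
Overall: false → rejected

Rejected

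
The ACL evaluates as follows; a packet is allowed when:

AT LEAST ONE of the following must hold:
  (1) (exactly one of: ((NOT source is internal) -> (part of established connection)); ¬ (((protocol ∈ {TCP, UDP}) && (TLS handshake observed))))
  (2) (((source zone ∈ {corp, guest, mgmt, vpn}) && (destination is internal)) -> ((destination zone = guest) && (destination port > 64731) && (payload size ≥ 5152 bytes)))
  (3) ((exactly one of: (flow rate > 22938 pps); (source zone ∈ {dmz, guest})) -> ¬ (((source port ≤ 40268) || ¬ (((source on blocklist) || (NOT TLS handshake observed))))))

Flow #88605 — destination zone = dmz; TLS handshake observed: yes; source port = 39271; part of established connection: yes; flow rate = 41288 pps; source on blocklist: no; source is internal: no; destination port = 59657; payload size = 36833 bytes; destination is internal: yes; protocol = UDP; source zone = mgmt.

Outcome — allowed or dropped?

Allowed

Atomic conditions:
  NOT source is internal: no → true
  part of established connection: yes → true
  protocol ∈ {TCP, UDP}: UDP is in the set → true
  TLS handshake observed: yes → true
  source zone ∈ {corp, guest, mgmt, vpn}: mgmt is in the set → true
  destination is internal: yes → true
  destination zone = guest: dmz == guest is false
  destination port > 64731: 59657 > 64731 is false
  payload size ≥ 5152 bytes: 36833 ≥ 5152 is true
  flow rate > 22938 pps: 41288 > 22938 is true
  source zone ∈ {dmz, guest}: mgmt is not in the set → false
  source port ≤ 40268: 39271 ≤ 40268 is true
  source on blocklist: no → false
  NOT TLS handshake observed: yes → false
Combine:
[1.1] true → true = true
[1.2.1] true AND true = true
[1.2] NOT true = false
[1] exactly-one(true, false) = true
[2.1] true AND true = true
[2.2] false AND false AND true = false
[2] true → false = false
[3.1] exactly-one(true, false) = true
[3.2.1.2.1] false OR false = false
[3.2.1.2] NOT false = true
[3.2.1] true OR true = true
[3.2] NOT true = false
[3] true → false = false
[root] true OR false OR false = true
Overall: true → allowed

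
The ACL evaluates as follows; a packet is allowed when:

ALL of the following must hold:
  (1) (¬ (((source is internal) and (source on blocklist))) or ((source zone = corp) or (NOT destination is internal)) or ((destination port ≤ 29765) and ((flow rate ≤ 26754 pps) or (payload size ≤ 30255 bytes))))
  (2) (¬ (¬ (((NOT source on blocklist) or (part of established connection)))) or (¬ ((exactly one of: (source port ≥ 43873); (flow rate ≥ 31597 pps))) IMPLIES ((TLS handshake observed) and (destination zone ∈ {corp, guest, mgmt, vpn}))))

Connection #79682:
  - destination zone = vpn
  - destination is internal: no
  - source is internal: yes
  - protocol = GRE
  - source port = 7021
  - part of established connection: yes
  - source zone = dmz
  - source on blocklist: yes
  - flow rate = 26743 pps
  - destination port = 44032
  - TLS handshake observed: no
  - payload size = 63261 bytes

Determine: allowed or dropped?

Allowed

Atomic conditions:
  source is internal: yes → true
  source on blocklist: yes → true
  source zone = corp: dmz == corp is false
  NOT destination is internal: no → true
  destination port ≤ 29765: 44032 ≤ 29765 is false
  flow rate ≤ 26754 pps: 26743 ≤ 26754 is true
  payload size ≤ 30255 bytes: 63261 ≤ 30255 is false
  NOT source on blocklist: yes → false
  part of established connection: yes → true
  source port ≥ 43873: 7021 ≥ 43873 is false
  flow rate ≥ 31597 pps: 26743 ≥ 31597 is false
  TLS handshake observed: no → false
  destination zone ∈ {corp, guest, mgmt, vpn}: vpn is in the set → true
Combine:
[1.1.1] true AND true = true
[1.1] NOT true = false
[1.2] false OR true = true
[1.3.2] true OR false = true
[1.3] false AND true = false
[1] false OR true OR false = true
[2.1.1.1] false OR true = true
[2.1.1] NOT true = false
[2.1] NOT false = true
[2.2.1.1] exactly-one(false, false) = false
[2.2.1] NOT false = true
[2.2.2] false AND true = false
[2.2] true → false = false
[2] true OR false = true
[root] true AND true = true
Overall: true → allowed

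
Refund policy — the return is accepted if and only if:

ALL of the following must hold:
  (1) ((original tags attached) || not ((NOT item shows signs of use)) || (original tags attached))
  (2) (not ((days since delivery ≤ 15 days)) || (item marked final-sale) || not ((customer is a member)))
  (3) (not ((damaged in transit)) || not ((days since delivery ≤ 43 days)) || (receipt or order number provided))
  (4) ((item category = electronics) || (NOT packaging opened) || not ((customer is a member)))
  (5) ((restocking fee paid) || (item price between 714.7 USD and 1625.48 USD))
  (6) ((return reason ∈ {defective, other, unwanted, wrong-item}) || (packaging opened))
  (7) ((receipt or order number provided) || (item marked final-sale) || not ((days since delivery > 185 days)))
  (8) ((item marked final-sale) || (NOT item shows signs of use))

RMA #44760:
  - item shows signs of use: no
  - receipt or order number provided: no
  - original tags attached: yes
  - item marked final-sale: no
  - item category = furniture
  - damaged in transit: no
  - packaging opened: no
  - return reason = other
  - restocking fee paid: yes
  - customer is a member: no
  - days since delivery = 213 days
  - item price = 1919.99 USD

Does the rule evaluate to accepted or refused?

Atomic conditions:
  original tags attached: yes → true
  NOT item shows signs of use: no → true
  days since delivery ≤ 15 days: 213 ≤ 15 is false
  item marked final-sale: no → false
  customer is a member: no → false
  damaged in transit: no → false
  days since delivery ≤ 43 days: 213 ≤ 43 is false
  receipt or order number provided: no → false
  item category = electronics: furniture == electronics is false
  NOT packaging opened: no → true
  restocking fee paid: yes → true
  item price between 714.7 USD and 1625.48 USD: 1919.99 in [714.7, 1625.48] is false
  return reason ∈ {defective, other, unwanted, wrong-item}: other is in the set → true
  packaging opened: no → false
  days since delivery > 185 days: 213 > 185 is true
Combine:
[1.2] NOT true = false
[1] true OR false OR true = true
[2.1] NOT false = true
[2.3] NOT false = true
[2] true OR false OR true = true
[3.1] NOT false = true
[3.2] NOT false = true
[3] true OR true OR false = true
[4.3] NOT false = true
[4] false OR true OR true = true
[5] true OR false = true
[6] true OR false = true
[7.3] NOT true = false
[7] false OR false OR false = false
[8] false OR true = true
[root] true AND true AND true AND true AND true AND true AND false AND true = false
Overall: false → refused

Refused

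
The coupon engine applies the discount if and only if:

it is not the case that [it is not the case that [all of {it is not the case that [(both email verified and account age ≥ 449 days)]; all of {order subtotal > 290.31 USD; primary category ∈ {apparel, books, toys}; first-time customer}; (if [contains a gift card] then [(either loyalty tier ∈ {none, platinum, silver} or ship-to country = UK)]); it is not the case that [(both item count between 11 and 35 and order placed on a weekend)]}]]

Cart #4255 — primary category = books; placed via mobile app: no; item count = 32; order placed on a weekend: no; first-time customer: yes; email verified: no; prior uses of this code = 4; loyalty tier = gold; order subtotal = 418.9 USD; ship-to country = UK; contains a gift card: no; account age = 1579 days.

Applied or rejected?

Atomic conditions:
  email verified: no → false
  account age ≥ 449 days: 1579 ≥ 449 is true
  order subtotal > 290.31 USD: 418.9 > 290.31 is true
  primary category ∈ {apparel, books, toys}: books is in the set → true
  first-time customer: yes → true
  contains a gift card: no → false
  loyalty tier ∈ {none, platinum, silver}: gold is not in the set → false
  ship-to country = UK: UK == UK is true
  item count between 11 and 35: 32 in [11, 35] is true
  order placed on a weekend: no → false
Combine:
[1.1.1.1] false AND true = false
[1.1.1] NOT false = true
[1.1.2] true AND true AND true = true
[1.1.3.2] false OR true = true
[1.1.3] false → true (antecedent false ⇒ implication holds) = true
[1.1.4.1] true AND false = false
[1.1.4] NOT false = true
[1.1] true AND true AND true AND true = true
[1] NOT true = false
[root] NOT false = true
Overall: true → applied

Applied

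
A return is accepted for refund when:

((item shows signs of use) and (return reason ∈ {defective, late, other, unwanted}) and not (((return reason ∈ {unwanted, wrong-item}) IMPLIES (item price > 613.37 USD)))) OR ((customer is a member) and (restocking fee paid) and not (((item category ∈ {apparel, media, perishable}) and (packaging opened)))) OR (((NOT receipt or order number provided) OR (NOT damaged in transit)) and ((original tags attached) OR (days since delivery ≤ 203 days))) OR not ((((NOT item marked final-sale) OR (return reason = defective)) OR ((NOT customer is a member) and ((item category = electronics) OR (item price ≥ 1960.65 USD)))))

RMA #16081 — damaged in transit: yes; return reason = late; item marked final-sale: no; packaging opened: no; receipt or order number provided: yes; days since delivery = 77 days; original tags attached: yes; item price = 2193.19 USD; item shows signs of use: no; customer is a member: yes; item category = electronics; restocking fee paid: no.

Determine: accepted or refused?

Atomic conditions:
  item shows signs of use: no → false
  return reason ∈ {defective, late, other, unwanted}: late is in the set → true
  return reason ∈ {unwanted, wrong-item}: late is not in the set → false
  item price > 613.37 USD: 2193.19 > 613.37 is true
  customer is a member: yes → true
  restocking fee paid: no → false
  item category ∈ {apparel, media, perishable}: electronics is not in the set → false
  packaging opened: no → false
  NOT receipt or order number provided: yes → false
  NOT damaged in transit: yes → false
  original tags attached: yes → true
  days since delivery ≤ 203 days: 77 ≤ 203 is true
  NOT item marked final-sale: no → true
  return reason = defective: late == defective is false
  NOT customer is a member: yes → false
  item category = electronics: electronics == electronics is true
  item price ≥ 1960.65 USD: 2193.19 ≥ 1960.65 is true
Combine:
[1.3.1] false → true (antecedent false ⇒ implication holds) = true
[1.3] NOT true = false
[1] false AND true AND false = false
[2.3.1] false AND false = false
[2.3] NOT false = true
[2] true AND false AND true = false
[3.1] false OR false = false
[3.2] true OR true = true
[3] false AND true = false
[4.1.1] true OR false = true
[4.1.2.2] true OR true = true
[4.1.2] false AND true = false
[4.1] true OR false = true
[4] NOT true = false
[root] false OR false OR false OR false = false
Overall: false → refused

Refused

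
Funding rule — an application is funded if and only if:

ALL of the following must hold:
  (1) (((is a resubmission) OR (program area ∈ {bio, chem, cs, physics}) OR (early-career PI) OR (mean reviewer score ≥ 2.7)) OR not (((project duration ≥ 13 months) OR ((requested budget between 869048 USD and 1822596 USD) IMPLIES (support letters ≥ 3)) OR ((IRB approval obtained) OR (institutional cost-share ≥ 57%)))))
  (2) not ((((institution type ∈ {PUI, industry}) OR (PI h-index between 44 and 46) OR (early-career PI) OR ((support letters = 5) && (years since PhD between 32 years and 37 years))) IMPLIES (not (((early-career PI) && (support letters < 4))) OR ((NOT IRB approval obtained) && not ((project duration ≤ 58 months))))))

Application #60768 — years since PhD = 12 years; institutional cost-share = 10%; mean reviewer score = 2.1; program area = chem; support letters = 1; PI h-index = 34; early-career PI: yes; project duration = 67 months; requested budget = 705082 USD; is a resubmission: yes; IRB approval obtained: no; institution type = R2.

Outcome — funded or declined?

Atomic conditions:
  is a resubmission: yes → true
  program area ∈ {bio, chem, cs, physics}: chem is in the set → true
  early-career PI: yes → true
  mean reviewer score ≥ 2.7: 2.1 ≥ 2.7 is false
  project duration ≥ 13 months: 67 ≥ 13 is true
  requested budget between 869048 USD and 1822596 USD: 705082 in [869048, 1822596] is false
  support letters ≥ 3: 1 ≥ 3 is false
  IRB approval obtained: no → false
  institutional cost-share ≥ 57%: 10 ≥ 57 is false
  institution type ∈ {PUI, industry}: R2 is not in the set → false
  PI h-index between 44 and 46: 34 in [44, 46] is false
  support letters = 5: 1 == 5 is false
  years since PhD between 32 years and 37 years: 12 in [32, 37] is false
  support letters < 4: 1 < 4 is true
  NOT IRB approval obtained: no → true
  project duration ≤ 58 months: 67 ≤ 58 is false
Combine:
[1.1] true OR true OR true OR false = true
[1.2.1.2] false → false (antecedent false ⇒ implication holds) = true
[1.2.1.3] false OR false = false
[1.2.1] true OR true OR false = true
[1.2] NOT true = false
[1] true OR false = true
[2.1.1.4] false AND false = false
[2.1.1] false OR false OR true OR false = true
[2.1.2.1.1] true AND true = true
[2.1.2.1] NOT true = false
[2.1.2.2.2] NOT false = true
[2.1.2.2] true AND true = true
[2.1.2] false OR true = true
[2.1] true → true = true
[2] NOT true = false
[root] true AND false = false
Overall: false → declined

Declined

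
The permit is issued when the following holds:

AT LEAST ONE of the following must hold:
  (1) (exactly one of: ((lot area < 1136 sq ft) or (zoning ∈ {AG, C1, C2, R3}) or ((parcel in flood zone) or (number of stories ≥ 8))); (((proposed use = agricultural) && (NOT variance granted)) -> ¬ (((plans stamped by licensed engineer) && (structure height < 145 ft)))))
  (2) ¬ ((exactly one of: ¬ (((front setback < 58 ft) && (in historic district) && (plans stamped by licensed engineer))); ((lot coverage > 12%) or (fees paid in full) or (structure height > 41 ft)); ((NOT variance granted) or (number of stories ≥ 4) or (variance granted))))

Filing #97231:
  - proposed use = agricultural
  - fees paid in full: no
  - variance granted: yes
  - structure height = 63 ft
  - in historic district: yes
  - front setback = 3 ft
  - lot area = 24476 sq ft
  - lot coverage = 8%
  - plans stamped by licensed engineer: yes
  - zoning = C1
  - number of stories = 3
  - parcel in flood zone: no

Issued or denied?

Atomic conditions:
  lot area < 1136 sq ft: 24476 < 1136 is false
  zoning ∈ {AG, C1, C2, R3}: C1 is in the set → true
  parcel in flood zone: no → false
  number of stories ≥ 8: 3 ≥ 8 is false
  proposed use = agricultural: agricultural == agricultural is true
  NOT variance granted: yes → false
  plans stamped by licensed engineer: yes → true
  structure height < 145 ft: 63 < 145 is true
  front setback < 58 ft: 3 < 58 is true
  in historic district: yes → true
  lot coverage > 12%: 8 > 12 is false
  fees paid in full: no → false
  structure height > 41 ft: 63 > 41 is true
  number of stories ≥ 4: 3 ≥ 4 is false
  variance granted: yes → true
Combine:
[1.1.3] false OR false = false
[1.1] false OR true OR false = true
[1.2.1] true AND false = false
[1.2.2.1] true AND true = true
[1.2.2] NOT true = false
[1.2] false → false (antecedent false ⇒ implication holds) = true
[1] exactly-one(true, true) = false
[2.1.1.1] true AND true AND true = true
[2.1.1] NOT true = false
[2.1.2] false OR false OR true = true
[2.1.3] false OR false OR true = true
[2.1] exactly-one(false, true, true) = false
[2] NOT false = true
[root] false OR true = true
Overall: true → issued

Issued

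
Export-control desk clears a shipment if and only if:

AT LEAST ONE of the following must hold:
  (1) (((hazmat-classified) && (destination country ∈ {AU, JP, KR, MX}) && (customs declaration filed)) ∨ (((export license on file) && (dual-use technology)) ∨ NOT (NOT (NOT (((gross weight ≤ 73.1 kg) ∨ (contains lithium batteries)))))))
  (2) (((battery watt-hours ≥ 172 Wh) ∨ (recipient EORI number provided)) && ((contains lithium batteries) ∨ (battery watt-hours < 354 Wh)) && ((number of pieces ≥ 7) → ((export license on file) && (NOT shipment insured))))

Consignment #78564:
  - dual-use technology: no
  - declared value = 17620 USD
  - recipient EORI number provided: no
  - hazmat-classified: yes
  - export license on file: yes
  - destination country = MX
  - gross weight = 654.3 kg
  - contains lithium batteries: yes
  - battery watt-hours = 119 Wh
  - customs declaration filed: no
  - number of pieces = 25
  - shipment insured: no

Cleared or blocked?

Atomic conditions:
  hazmat-classified: yes → true
  destination country ∈ {AU, JP, KR, MX}: MX is in the set → true
  customs declaration filed: no → false
  export license on file: yes → true
  dual-use technology: no → false
  gross weight ≤ 73.1 kg: 654.3 ≤ 73.1 is false
  contains lithium batteries: yes → true
  battery watt-hours ≥ 172 Wh: 119 ≥ 172 is false
  recipient EORI number provided: no → false
  battery watt-hours < 354 Wh: 119 < 354 is true
  number of pieces ≥ 7: 25 ≥ 7 is true
  NOT shipment insured: no → true
Combine:
[1.1] true AND true AND false = false
[1.2.1] true AND false = false
[1.2.2.1.1.1] false OR true = true
[1.2.2.1.1] NOT true = false
[1.2.2.1] NOT false = true
[1.2.2] NOT true = false
[1.2] false OR false = false
[1] false OR false = false
[2.1] false OR false = false
[2.2] true OR true = true
[2.3.2] true AND true = true
[2.3] true → true = true
[2] false AND true AND true = false
[root] false OR false = false
Overall: false → blocked

Blocked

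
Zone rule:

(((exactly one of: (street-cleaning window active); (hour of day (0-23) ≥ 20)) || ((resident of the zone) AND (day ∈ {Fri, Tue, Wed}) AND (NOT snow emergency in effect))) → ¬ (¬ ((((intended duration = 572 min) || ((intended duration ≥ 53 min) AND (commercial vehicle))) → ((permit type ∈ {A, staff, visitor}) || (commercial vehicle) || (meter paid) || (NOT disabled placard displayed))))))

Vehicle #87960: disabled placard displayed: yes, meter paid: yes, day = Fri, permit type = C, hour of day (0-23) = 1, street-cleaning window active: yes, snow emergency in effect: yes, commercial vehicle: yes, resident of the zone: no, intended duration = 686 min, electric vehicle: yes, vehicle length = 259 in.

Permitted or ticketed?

Permitted

Atomic conditions:
  street-cleaning window active: yes → true
  hour of day (0-23) ≥ 20: 1 ≥ 20 is false
  resident of the zone: no → false
  day ∈ {Fri, Tue, Wed}: Fri is in the set → true
  NOT snow emergency in effect: yes → false
  intended duration = 572 min: 686 == 572 is false
  intended duration ≥ 53 min: 686 ≥ 53 is true
  commercial vehicle: yes → true
  permit type ∈ {A, staff, visitor}: C is not in the set → false
  meter paid: yes → true
  NOT disabled placard displayed: yes → false
Combine:
[1.1] exactly-one(true, false) = true
[1.2] false AND true AND false = false
[1] true OR false = true
[2.1.1.1.2] true AND true = true
[2.1.1.1] false OR true = true
[2.1.1.2] false OR true OR true OR false = true
[2.1.1] true → true = true
[2.1] NOT true = false
[2] NOT false = true
[root] true → true = true
Overall: true → permitted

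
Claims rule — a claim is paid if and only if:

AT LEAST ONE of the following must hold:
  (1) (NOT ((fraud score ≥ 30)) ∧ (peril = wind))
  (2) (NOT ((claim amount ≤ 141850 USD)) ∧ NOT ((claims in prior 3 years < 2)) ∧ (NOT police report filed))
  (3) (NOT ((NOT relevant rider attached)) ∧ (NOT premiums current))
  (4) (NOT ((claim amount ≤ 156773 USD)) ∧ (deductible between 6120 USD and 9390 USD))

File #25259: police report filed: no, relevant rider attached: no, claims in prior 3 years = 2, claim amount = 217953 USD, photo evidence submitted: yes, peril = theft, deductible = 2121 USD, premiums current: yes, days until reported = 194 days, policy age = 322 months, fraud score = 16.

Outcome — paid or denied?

Paid

Atomic conditions:
  fraud score ≥ 30: 16 ≥ 30 is false
  peril = wind: theft == wind is false
  claim amount ≤ 141850 USD: 217953 ≤ 141850 is false
  claims in prior 3 years < 2: 2 < 2 is false
  NOT police report filed: no → true
  NOT relevant rider attached: no → true
  NOT premiums current: yes → false
  claim amount ≤ 156773 USD: 217953 ≤ 156773 is false
  deductible between 6120 USD and 9390 USD: 2121 in [6120, 9390] is false
Combine:
[1.1] NOT false = true
[1] true AND false = false
[2.1] NOT false = true
[2.2] NOT false = true
[2] true AND true AND true = true
[3.1] NOT true = false
[3] false AND false = false
[4.1] NOT false = true
[4] true AND false = false
[root] false OR true OR false OR false = true
Overall: true → paid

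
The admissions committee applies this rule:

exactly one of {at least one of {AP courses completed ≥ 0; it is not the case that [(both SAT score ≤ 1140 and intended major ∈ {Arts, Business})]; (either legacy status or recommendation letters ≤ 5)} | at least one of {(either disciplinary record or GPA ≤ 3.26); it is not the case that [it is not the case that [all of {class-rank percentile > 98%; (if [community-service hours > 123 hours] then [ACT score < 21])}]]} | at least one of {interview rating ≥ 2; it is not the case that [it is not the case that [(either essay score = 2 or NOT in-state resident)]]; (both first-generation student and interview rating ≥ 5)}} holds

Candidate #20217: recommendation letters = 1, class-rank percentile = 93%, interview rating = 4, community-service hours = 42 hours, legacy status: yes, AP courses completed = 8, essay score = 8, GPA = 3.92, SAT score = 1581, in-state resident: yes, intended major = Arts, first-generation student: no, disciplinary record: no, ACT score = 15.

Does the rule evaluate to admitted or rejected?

Atomic conditions:
  AP courses completed ≥ 0: 8 ≥ 0 is true
  SAT score ≤ 1140: 1581 ≤ 1140 is false
  intended major ∈ {Arts, Business}: Arts is in the set → true
  legacy status: yes → true
  recommendation letters ≤ 5: 1 ≤ 5 is true
  disciplinary record: no → false
  GPA ≤ 3.26: 3.92 ≤ 3.26 is false
  class-rank percentile > 98%: 93 > 98 is false
  community-service hours > 123 hours: 42 > 123 is false
  ACT score < 21: 15 < 21 is true
  interview rating ≥ 2: 4 ≥ 2 is true
  essay score = 2: 8 == 2 is false
  NOT in-state resident: yes → false
  first-generation student: no → false
  interview rating ≥ 5: 4 ≥ 5 is false
Combine:
[1.2.1] false AND true = false
[1.2] NOT false = true
[1.3] true OR true = true
[1] true OR true OR true = true
[2.1] false OR false = false
[2.2.1.1.2] false → true (antecedent false ⇒ implication holds) = true
[2.2.1.1] false AND true = false
[2.2.1] NOT false = true
[2.2] NOT true = false
[2] false OR false = false
[3.2.1.1] false OR false = false
[3.2.1] NOT false = true
[3.2] NOT true = false
[3.3] false AND false = false
[3] true OR false OR false = true
[root] exactly-one(true, false, true) = false
Overall: false → rejected

Rejected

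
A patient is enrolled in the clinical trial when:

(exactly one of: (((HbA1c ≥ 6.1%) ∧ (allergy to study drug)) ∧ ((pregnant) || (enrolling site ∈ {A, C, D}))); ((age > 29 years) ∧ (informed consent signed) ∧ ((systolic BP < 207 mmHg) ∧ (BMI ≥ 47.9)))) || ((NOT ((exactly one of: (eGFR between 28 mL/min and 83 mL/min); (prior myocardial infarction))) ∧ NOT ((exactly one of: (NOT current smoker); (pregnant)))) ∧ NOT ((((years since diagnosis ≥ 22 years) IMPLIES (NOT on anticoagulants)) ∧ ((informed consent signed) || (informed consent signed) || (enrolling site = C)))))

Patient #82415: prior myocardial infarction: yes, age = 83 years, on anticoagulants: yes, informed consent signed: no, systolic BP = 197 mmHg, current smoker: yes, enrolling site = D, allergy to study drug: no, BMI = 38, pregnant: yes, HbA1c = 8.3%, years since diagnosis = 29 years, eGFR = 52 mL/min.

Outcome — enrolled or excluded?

Atomic conditions:
  HbA1c ≥ 6.1%: 8.3 ≥ 6.1 is true
  allergy to study drug: no → false
  pregnant: yes → true
  enrolling site ∈ {A, C, D}: D is in the set → true
  age > 29 years: 83 > 29 is true
  informed consent signed: no → false
  systolic BP < 207 mmHg: 197 < 207 is true
  BMI ≥ 47.9: 38 ≥ 47.9 is false
  eGFR between 28 mL/min and 83 mL/min: 52 in [28, 83] is true
  prior myocardial infarction: yes → true
  NOT current smoker: yes → false
  years since diagnosis ≥ 22 years: 29 ≥ 22 is true
  NOT on anticoagulants: yes → false
  enrolling site = C: D == C is false
Combine:
[1.1.1] true AND false = false
[1.1.2] true OR true = true
[1.1] false AND true = false
[1.2.3] true AND false = false
[1.2] true AND false AND false = false
[1] exactly-one(false, false) = false
[2.1.1.1] exactly-one(true, true) = false
[2.1.1] NOT false = true
[2.1.2.1] exactly-one(false, true) = true
[2.1.2] NOT true = false
[2.1] true AND false = false
[2.2.1.1] true → false = false
[2.2.1.2] false OR false OR false = false
[2.2.1] false AND false = false
[2.2] NOT false = true
[2] false AND true = false
[root] false OR false = false
Overall: false → excluded

Excluded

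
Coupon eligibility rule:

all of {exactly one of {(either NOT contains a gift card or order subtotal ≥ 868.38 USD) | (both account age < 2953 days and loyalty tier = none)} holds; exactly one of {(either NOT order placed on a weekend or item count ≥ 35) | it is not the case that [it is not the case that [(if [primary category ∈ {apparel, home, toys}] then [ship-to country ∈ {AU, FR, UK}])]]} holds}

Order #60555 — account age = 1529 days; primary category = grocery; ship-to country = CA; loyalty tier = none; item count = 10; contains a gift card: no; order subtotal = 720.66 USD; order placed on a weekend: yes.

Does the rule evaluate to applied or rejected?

Atomic conditions:
  NOT contains a gift card: no → true
  order subtotal ≥ 868.38 USD: 720.66 ≥ 868.38 is false
  account age < 2953 days: 1529 < 2953 is true
  loyalty tier = none: none == none is true
  NOT order placed on a weekend: yes → false
  item count ≥ 35: 10 ≥ 35 is false
  primary category ∈ {apparel, home, toys}: grocery is not in the set → false
  ship-to country ∈ {AU, FR, UK}: CA is not in the set → false
Combine:
[1.1] true OR false = true
[1.2] true AND true = true
[1] exactly-one(true, true) = false
[2.1] false OR false = false
[2.2.1.1] false → false (antecedent false ⇒ implication holds) = true
[2.2.1] NOT true = false
[2.2] NOT false = true
[2] exactly-one(false, true) = true
[root] false AND true = false
Overall: false → rejected

Rejected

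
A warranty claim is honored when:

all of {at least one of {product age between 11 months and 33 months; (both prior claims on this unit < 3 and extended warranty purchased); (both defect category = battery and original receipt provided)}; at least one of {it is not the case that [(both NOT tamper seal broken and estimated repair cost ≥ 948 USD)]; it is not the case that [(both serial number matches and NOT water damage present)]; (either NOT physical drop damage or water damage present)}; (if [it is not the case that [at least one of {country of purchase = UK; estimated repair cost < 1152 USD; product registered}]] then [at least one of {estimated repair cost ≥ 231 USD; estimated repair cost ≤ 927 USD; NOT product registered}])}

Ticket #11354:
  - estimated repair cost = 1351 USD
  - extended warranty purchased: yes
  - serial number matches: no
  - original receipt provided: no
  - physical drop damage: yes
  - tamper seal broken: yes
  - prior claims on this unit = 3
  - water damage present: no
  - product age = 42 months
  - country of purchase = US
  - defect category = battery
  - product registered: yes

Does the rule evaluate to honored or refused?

Refused

Atomic conditions:
  product age between 11 months and 33 months: 42 in [11, 33] is false
  prior claims on this unit < 3: 3 < 3 is false
  extended warranty purchased: yes → true
  defect category = battery: battery == battery is true
  original receipt provided: no → false
  NOT tamper seal broken: yes → false
  estimated repair cost ≥ 948 USD: 1351 ≥ 948 is true
  serial number matches: no → false
  NOT water damage present: no → true
  NOT physical drop damage: yes → false
  water damage present: no → false
  country of purchase = UK: US == UK is false
  estimated repair cost < 1152 USD: 1351 < 1152 is false
  product registered: yes → true
  estimated repair cost ≥ 231 USD: 1351 ≥ 231 is true
  estimated repair cost ≤ 927 USD: 1351 ≤ 927 is false
  NOT product registered: yes → false
Combine:
[1.2] false AND true = false
[1.3] true AND false = false
[1] false OR false OR false = false
[2.1.1] false AND true = false
[2.1] NOT false = true
[2.2.1] false AND true = false
[2.2] NOT false = true
[2.3] false OR false = false
[2] true OR true OR false = true
[3.1.1] false OR false OR true = true
[3.1] NOT true = false
[3.2] true OR false OR false = true
[3] false → true (antecedent false ⇒ implication holds) = true
[root] false AND true AND true = false
Overall: false → refused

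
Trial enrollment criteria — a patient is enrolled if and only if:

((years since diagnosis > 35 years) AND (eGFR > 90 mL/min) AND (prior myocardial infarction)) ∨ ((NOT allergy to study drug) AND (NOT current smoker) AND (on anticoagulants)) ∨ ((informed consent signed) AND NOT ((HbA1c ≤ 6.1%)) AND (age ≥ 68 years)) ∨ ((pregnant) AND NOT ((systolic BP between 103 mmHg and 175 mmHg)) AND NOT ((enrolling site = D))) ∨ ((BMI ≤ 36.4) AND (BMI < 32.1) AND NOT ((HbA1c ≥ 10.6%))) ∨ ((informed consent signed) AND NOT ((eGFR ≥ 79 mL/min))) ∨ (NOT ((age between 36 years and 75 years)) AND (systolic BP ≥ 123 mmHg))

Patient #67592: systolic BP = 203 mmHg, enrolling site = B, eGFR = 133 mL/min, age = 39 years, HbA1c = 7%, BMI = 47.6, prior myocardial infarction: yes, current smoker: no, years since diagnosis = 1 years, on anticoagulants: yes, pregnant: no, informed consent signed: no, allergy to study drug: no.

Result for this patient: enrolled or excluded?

Enrolled

Atomic conditions:
  years since diagnosis > 35 years: 1 > 35 is false
  eGFR > 90 mL/min: 133 > 90 is true
  prior myocardial infarction: yes → true
  NOT allergy to study drug: no → true
  NOT current smoker: no → true
  on anticoagulants: yes → true
  informed consent signed: no → false
  HbA1c ≤ 6.1%: 7 ≤ 6.1 is false
  age ≥ 68 years: 39 ≥ 68 is false
  pregnant: no → false
  systolic BP between 103 mmHg and 175 mmHg: 203 in [103, 175] is false
  enrolling site = D: B == D is false
  BMI ≤ 36.4: 47.6 ≤ 36.4 is false
  BMI < 32.1: 47.6 < 32.1 is false
  HbA1c ≥ 10.6%: 7 ≥ 10.6 is false
  eGFR ≥ 79 mL/min: 133 ≥ 79 is true
  age between 36 years and 75 years: 39 in [36, 75] is true
  systolic BP ≥ 123 mmHg: 203 ≥ 123 is true
Combine:
[1] false AND true AND true = false
[2] true AND true AND true = true
[3.2] NOT false = true
[3] false AND true AND false = false
[4.2] NOT false = true
[4.3] NOT false = true
[4] false AND true AND true = false
[5.3] NOT false = true
[5] false AND false AND true = false
[6.2] NOT true = false
[6] false AND false = false
[7.1] NOT true = false
[7] false AND true = false
[root] false OR true OR false OR false OR false OR false OR false = true
Overall: true → enrolled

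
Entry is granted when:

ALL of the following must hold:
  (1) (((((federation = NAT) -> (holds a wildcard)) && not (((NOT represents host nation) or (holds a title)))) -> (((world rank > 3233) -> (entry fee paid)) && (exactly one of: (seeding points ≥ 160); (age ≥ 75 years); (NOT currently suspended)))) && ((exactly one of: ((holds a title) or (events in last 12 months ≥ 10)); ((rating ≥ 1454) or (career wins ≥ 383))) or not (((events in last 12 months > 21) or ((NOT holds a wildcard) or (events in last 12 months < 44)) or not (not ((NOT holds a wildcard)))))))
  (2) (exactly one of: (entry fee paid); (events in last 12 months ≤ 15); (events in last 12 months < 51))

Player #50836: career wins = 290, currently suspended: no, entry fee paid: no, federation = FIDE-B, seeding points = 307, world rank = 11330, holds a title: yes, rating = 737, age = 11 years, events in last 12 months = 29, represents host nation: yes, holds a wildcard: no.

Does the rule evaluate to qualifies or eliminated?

Atomic conditions:
  federation = NAT: FIDE-B == NAT is false
  holds a wildcard: no → false
  NOT represents host nation: yes → false
  holds a title: yes → true
  world rank > 3233: 11330 > 3233 is true
  entry fee paid: no → false
  seeding points ≥ 160: 307 ≥ 160 is true
  age ≥ 75 years: 11 ≥ 75 is false
  NOT currently suspended: no → true
  events in last 12 months ≥ 10: 29 ≥ 10 is true
  rating ≥ 1454: 737 ≥ 1454 is false
  career wins ≥ 383: 290 ≥ 383 is false
  events in last 12 months > 21: 29 > 21 is true
  NOT holds a wildcard: no → true
  events in last 12 months < 44: 29 < 44 is true
  events in last 12 months ≤ 15: 29 ≤ 15 is false
  events in last 12 months < 51: 29 < 51 is true
Combine:
[1.1.1.1] false → false (antecedent false ⇒ implication holds) = true
[1.1.1.2.1] false OR true = true
[1.1.1.2] NOT true = false
[1.1.1] true AND false = false
[1.1.2.1] true → false = false
[1.1.2.2] exactly-one(true, false, true) = false
[1.1.2] false AND false = false
[1.1] false → false (antecedent false ⇒ implication holds) = true
[1.2.1.1] true OR true = true
[1.2.1.2] false OR false = false
[1.2.1] exactly-one(true, false) = true
[1.2.2.1.2] true OR true = true
[1.2.2.1.3.1] NOT true = false
[1.2.2.1.3] NOT false = true
[1.2.2.1] true OR true OR true = true
[1.2.2] NOT true = false
[1.2] true OR false = true
[1] true AND true = true
[2] exactly-one(false, false, true) = true
[root] true AND true = true
Overall: true → qualifies

Qualifies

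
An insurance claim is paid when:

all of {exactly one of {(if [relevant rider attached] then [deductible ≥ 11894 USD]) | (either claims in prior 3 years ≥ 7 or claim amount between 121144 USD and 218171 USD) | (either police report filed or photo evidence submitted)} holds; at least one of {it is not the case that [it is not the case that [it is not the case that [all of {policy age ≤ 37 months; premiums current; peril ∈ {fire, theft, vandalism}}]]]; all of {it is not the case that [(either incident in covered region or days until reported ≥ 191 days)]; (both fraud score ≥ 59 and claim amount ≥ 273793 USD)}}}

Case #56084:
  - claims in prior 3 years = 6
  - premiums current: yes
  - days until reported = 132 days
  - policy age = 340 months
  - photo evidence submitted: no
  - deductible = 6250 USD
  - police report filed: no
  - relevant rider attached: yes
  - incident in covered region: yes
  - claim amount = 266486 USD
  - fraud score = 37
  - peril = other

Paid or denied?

Denied

Atomic conditions:
  relevant rider attached: yes → true
  deductible ≥ 11894 USD: 6250 ≥ 11894 is false
  claims in prior 3 years ≥ 7: 6 ≥ 7 is false
  claim amount between 121144 USD and 218171 USD: 266486 in [121144, 218171] is false
  police report filed: no → false
  photo evidence submitted: no → false
  policy age ≤ 37 months: 340 ≤ 37 is false
  premiums current: yes → true
  peril ∈ {fire, theft, vandalism}: other is not in the set → false
  incident in covered region: yes → true
  days until reported ≥ 191 days: 132 ≥ 191 is false
  fraud score ≥ 59: 37 ≥ 59 is false
  claim amount ≥ 273793 USD: 266486 ≥ 273793 is false
Combine:
[1.1] true → false = false
[1.2] false OR false = false
[1.3] false OR false = false
[1] exactly-one(false, false, false) = false
[2.1.1.1.1] false AND true AND false = false
[2.1.1.1] NOT false = true
[2.1.1] NOT true = false
[2.1] NOT false = true
[2.2.1.1] true OR false = true
[2.2.1] NOT true = false
[2.2.2] false AND false = false
[2.2] false AND false = false
[2] true OR false = true
[root] false AND true = false
Overall: false → denied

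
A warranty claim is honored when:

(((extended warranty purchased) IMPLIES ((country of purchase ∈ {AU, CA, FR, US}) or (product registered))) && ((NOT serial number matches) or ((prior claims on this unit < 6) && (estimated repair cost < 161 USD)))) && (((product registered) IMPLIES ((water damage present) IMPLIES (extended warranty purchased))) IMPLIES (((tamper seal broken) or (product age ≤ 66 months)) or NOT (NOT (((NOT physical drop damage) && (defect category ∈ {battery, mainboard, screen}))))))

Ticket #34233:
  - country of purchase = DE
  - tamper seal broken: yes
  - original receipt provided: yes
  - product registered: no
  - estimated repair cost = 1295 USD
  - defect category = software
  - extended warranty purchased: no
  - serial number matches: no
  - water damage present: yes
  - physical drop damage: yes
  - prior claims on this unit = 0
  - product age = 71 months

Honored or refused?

Honored

Atomic conditions:
  extended warranty purchased: no → false
  country of purchase ∈ {AU, CA, FR, US}: DE is not in the set → false
  product registered: no → false
  NOT serial number matches: no → true
  prior claims on this unit < 6: 0 < 6 is true
  estimated repair cost < 161 USD: 1295 < 161 is false
  water damage present: yes → true
  tamper seal broken: yes → true
  product age ≤ 66 months: 71 ≤ 66 is false
  NOT physical drop damage: yes → false
  defect category ∈ {battery, mainboard, screen}: software is not in the set → false
Combine:
[1.1.2] false OR false = false
[1.1] false → false (antecedent false ⇒ implication holds) = true
[1.2.2] true AND false = false
[1.2] true OR false = true
[1] true AND true = true
[2.1.2] true → false = false
[2.1] false → false (antecedent false ⇒ implication holds) = true
[2.2.1] true OR false = true
[2.2.2.1.1] false AND false = false
[2.2.2.1] NOT false = true
[2.2.2] NOT true = false
[2.2] true OR false = true
[2] true → true = true
[root] true AND true = true
Overall: true → honored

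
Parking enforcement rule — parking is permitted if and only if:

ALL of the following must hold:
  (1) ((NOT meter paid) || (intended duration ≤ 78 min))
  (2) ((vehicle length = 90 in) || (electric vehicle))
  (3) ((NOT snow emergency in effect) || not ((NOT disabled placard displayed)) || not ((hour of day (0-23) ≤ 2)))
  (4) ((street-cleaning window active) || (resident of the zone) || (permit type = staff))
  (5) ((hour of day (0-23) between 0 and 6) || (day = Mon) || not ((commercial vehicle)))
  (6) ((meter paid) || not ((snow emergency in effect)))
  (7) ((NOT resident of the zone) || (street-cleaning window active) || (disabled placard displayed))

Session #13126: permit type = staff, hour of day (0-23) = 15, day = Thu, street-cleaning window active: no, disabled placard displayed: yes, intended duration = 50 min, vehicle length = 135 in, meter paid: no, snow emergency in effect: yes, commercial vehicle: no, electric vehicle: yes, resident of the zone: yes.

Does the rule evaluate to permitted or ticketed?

Atomic conditions:
  NOT meter paid: no → true
  intended duration ≤ 78 min: 50 ≤ 78 is true
  vehicle length = 90 in: 135 == 90 is false
  electric vehicle: yes → true
  NOT snow emergency in effect: yes → false
  NOT disabled placard displayed: yes → false
  hour of day (0-23) ≤ 2: 15 ≤ 2 is false
  street-cleaning window active: no → false
  resident of the zone: yes → true
  permit type = staff: staff == staff is true
  hour of day (0-23) between 0 and 6: 15 in [0, 6] is false
  day = Mon: Thu == Mon is false
  commercial vehicle: no → false
  meter paid: no → false
  snow emergency in effect: yes → true
  NOT resident of the zone: yes → false
  disabled placard displayed: yes → true
Combine:
[1] true OR true = true
[2] false OR true = true
[3.2] NOT false = true
[3.3] NOT false = true
[3] false OR true OR true = true
[4] false OR true OR true = true
[5.3] NOT false = true
[5] false OR false OR true = true
[6.2] NOT true = false
[6] false OR false = false
[7] false OR false OR true = true
[root] true AND true AND true AND true AND true AND false AND true = false
Overall: false → ticketed

Ticketed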